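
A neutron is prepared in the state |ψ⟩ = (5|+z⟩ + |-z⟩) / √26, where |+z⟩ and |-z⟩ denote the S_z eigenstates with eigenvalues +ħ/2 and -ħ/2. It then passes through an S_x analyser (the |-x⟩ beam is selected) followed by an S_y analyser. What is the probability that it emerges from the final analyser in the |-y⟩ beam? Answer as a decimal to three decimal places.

0.154

First analyser (S_x): P(|-x⟩) = |⟨-x|ψ⟩|² = 16/52.
After stage 1 the state is |-x⟩; P(|-y⟩) = |⟨-y|-x⟩|² = 1/2.
Joint probability = 16/52 × 1/2 = 0.154.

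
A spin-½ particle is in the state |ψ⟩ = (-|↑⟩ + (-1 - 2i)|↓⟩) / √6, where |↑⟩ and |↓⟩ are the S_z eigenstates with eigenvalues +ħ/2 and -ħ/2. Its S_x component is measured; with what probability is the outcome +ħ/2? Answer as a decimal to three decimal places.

|+x⟩ = (|↑⟩ + |↓⟩)/√2, so ⟨+x|ψ⟩ = (-2 - 2i) / (√2·√6).
P = |-2 - 2i|² / 12 = 8/12.

0.667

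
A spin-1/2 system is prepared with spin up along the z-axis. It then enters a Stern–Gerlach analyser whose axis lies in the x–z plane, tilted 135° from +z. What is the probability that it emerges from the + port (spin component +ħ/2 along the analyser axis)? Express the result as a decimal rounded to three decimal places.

For spin-½, the probability of finding spin-up along an axis at angle θ to the initial spin direction is cos²(θ/2); spin-down is sin²(θ/2).
θ = 135°, so P = cos²(67.5°) ≈ 0.146.

0.146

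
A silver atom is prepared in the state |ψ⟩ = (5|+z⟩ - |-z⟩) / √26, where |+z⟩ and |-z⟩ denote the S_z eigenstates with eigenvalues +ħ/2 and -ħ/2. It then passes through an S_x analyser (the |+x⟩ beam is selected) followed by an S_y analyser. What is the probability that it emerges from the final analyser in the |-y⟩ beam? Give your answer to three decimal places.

0.154

First analyser (S_x): P(|+x⟩) = |⟨+x|ψ⟩|² = 16/52.
After stage 1 the state is |+x⟩; P(|-y⟩) = |⟨-y|+x⟩|² = 1/2.
Joint probability = 16/52 × 1/2 = 0.154.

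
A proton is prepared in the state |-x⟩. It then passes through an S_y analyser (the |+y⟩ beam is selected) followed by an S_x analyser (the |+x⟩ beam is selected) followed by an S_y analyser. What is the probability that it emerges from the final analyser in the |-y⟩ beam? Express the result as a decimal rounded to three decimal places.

First analyser (S_y): from |-x⟩, P(|+y⟩) = 1/2.
After stage 1 the state is |+y⟩; P(|+x⟩) = |⟨+x|+y⟩|² = 1/2.
After stage 2 the state is |+x⟩; P(|-y⟩) = |⟨-y|+x⟩|² = 1/2.
Joint probability = 1/2 × 1/2 × 1/2 = 0.125.

0.125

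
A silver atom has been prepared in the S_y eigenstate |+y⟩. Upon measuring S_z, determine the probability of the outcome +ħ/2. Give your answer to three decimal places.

In the S_z basis, |+y⟩ = (|↑⟩ + i|↓⟩)/√2 and |+z⟩ = |↑⟩.
|⟨+z|+y⟩|² = 1/2.

0.500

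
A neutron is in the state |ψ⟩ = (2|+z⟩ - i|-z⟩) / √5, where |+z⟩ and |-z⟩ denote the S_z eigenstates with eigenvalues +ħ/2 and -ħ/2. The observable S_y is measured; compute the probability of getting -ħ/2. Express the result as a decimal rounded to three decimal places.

0.900

|-y⟩ = (|+z⟩ - i|-z⟩)/√2, so ⟨-y|ψ⟩ = (3) / (√2·√5).
P = |3|² / 10 = 9/10.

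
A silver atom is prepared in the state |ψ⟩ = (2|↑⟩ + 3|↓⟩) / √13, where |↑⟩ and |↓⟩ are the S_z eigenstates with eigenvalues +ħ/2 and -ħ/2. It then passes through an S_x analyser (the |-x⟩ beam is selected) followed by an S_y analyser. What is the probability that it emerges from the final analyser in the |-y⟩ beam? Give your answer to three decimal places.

First analyser (S_x): P(|-x⟩) = |⟨-x|ψ⟩|² = 1/26.
After stage 1 the state is |-x⟩; P(|-y⟩) = |⟨-y|-x⟩|² = 1/2.
Joint probability = 1/26 × 1/2 = 0.019.

0.019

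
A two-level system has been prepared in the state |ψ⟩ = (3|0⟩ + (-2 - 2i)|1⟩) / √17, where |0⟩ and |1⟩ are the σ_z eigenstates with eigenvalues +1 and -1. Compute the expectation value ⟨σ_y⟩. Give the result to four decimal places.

⟨σ_y⟩ = 2 Im(a* b)/(|a|²+|b|²) with a = 3, b = (-2 - 2i).
a* b = (-6 - 6i), so ⟨σ_y⟩ = -12/17.

-0.7059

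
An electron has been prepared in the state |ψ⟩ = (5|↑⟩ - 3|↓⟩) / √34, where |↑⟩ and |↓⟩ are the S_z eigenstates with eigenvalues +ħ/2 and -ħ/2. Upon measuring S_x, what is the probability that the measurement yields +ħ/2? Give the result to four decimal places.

0.0588

|+x⟩ = (|↑⟩ + |↓⟩)/√2, so ⟨+x|ψ⟩ = (2) / (√2·√34).
P = |2|² / 68 = 4/68.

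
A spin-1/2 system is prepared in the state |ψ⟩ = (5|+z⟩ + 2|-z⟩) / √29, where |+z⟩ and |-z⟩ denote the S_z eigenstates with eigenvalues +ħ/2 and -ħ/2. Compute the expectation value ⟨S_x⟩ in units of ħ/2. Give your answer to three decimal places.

0.690

⟨σ_x⟩ = 2 Re(a* b)/(|a|²+|b|²) with a = 5, b = 2.
a* b = 10, so ⟨σ_x⟩ = 20/29.
⟨S_x⟩ = (ħ/2)·⟨σ_x⟩.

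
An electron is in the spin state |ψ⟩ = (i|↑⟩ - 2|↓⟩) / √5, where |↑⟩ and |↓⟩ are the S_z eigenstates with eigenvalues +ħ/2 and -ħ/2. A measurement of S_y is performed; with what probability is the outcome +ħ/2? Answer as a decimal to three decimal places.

|+y⟩ = (|↑⟩ + i|↓⟩)/√2, so ⟨+y|ψ⟩ = (3i) / (√2·√5).
P = |3i|² / 10 = 9/10.

0.900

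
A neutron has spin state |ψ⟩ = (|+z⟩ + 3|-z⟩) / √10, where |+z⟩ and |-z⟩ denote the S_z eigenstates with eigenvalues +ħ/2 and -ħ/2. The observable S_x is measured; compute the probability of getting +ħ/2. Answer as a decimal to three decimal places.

0.800

|+x⟩ = (|+z⟩ + |-z⟩)/√2, so ⟨+x|ψ⟩ = (4) / (√2·√10).
P = |4|² / 20 = 16/20.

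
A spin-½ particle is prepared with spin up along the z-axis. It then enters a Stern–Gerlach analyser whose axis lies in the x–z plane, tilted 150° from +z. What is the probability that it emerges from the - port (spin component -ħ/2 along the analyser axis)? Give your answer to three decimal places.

For spin-½, the probability of finding spin-up along an axis at angle θ to the initial spin direction is cos²(θ/2); spin-down is sin²(θ/2).
θ = 150°, so P = sin²(75°) ≈ 0.933.

0.933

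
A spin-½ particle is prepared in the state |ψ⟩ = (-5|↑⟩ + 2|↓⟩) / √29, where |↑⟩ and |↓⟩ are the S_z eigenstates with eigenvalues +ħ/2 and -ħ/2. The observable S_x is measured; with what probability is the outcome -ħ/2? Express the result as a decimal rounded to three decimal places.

0.845

|-x⟩ = (|↑⟩ - |↓⟩)/√2, so ⟨-x|ψ⟩ = (-7) / (√2·√29).
P = |-7|² / 58 = 49/58.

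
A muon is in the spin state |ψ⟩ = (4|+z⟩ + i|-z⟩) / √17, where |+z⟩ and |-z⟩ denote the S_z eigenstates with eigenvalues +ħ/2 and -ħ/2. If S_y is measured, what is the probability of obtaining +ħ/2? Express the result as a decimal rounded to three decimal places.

0.735

|+y⟩ = (|+z⟩ + i|-z⟩)/√2, so ⟨+y|ψ⟩ = (5) / (√2·√17).
P = |5|² / 34 = 25/34.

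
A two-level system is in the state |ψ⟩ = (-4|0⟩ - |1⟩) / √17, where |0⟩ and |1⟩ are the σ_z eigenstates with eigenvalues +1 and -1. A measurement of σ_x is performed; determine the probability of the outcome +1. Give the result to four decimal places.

|+x⟩ = (|0⟩ + |1⟩)/√2, so ⟨+x|ψ⟩ = (-5) / (√2·√17).
P = |-5|² / 34 = 25/34.

0.7353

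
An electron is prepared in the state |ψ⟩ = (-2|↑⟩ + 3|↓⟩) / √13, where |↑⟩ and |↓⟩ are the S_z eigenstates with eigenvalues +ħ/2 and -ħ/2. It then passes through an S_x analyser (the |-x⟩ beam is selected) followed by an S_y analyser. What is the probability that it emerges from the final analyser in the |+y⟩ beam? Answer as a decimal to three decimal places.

0.481

First analyser (S_x): P(|-x⟩) = |⟨-x|ψ⟩|² = 25/26.
After stage 1 the state is |-x⟩; P(|+y⟩) = |⟨+y|-x⟩|² = 1/2.
Joint probability = 25/26 × 1/2 = 0.481.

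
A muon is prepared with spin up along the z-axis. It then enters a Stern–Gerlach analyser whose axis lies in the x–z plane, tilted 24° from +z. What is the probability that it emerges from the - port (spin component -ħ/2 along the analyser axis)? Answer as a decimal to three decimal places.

0.043

For spin-½, the probability of finding spin-up along an axis at angle θ to the initial spin direction is cos²(θ/2); spin-down is sin²(θ/2).
θ = 24°, so P = sin²(12°) ≈ 0.043.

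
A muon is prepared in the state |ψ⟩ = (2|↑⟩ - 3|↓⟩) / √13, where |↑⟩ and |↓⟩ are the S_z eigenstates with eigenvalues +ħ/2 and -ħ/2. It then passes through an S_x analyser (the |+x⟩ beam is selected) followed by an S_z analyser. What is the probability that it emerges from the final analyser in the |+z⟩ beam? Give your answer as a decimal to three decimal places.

First analyser (S_x): P(|+x⟩) = |⟨+x|ψ⟩|² = 1/26.
After stage 1 the state is |+x⟩; P(|+z⟩) = |⟨+z|+x⟩|² = 1/2.
Joint probability = 1/26 × 1/2 = 0.019.

0.019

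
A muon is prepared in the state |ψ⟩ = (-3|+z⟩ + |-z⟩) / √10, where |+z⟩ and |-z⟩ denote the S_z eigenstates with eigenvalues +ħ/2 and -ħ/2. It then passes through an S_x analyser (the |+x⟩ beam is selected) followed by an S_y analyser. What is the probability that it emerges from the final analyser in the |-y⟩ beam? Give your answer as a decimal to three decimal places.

0.100

First analyser (S_x): P(|+x⟩) = |⟨+x|ψ⟩|² = 4/20.
After stage 1 the state is |+x⟩; P(|-y⟩) = |⟨-y|+x⟩|² = 1/2.
Joint probability = 4/20 × 1/2 = 0.100.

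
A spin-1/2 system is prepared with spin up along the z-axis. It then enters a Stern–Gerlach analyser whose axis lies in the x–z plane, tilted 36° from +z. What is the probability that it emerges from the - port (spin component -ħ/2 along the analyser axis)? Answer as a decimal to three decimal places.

0.095

For spin-½, the probability of finding spin-up along an axis at angle θ to the initial spin direction is cos²(θ/2); spin-down is sin²(θ/2).
θ = 36°, so P = sin²(18°) ≈ 0.095.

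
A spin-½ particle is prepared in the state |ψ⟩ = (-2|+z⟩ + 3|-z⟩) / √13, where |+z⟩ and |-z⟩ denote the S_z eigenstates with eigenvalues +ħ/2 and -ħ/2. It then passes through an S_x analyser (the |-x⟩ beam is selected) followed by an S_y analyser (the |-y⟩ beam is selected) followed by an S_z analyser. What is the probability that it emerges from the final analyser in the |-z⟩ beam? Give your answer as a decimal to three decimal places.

First analyser (S_x): P(|-x⟩) = |⟨-x|ψ⟩|² = 25/26.
After stage 1 the state is |-x⟩; P(|-y⟩) = |⟨-y|-x⟩|² = 1/2.
After stage 2 the state is |-y⟩; P(|-z⟩) = |⟨-z|-y⟩|² = 1/2.
Joint probability = 25/26 × 1/2 × 1/2 = 0.240.

0.240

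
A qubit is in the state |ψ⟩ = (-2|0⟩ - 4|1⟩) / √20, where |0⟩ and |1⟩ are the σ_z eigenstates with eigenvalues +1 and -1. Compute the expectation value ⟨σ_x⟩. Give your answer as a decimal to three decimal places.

0.800

⟨σ_x⟩ = 2 Re(a* b)/(|a|²+|b|²) with a = -2, b = -4.
a* b = 8, so ⟨σ_x⟩ = 16/20.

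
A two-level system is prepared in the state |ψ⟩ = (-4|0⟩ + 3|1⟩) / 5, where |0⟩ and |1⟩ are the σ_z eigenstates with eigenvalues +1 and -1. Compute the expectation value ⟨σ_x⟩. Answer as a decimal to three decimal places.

⟨σ_x⟩ = 2 Re(a* b)/(|a|²+|b|²) with a = -4, b = 3.
a* b = -12, so ⟨σ_x⟩ = -24/25.

-0.960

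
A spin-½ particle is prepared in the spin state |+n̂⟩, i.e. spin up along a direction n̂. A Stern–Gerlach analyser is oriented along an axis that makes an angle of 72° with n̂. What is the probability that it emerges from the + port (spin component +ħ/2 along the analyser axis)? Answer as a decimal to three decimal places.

0.655

For spin-½, the probability of finding spin-up along an axis at angle θ to the initial spin direction is cos²(θ/2); spin-down is sin²(θ/2).
θ = 72°, so P = cos²(36°) ≈ 0.655.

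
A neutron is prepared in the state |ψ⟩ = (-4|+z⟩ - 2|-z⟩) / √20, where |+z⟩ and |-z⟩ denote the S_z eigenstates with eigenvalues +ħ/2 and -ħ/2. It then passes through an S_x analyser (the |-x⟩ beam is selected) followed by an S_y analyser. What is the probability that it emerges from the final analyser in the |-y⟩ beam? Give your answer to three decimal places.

0.050

First analyser (S_x): P(|-x⟩) = |⟨-x|ψ⟩|² = 4/40.
After stage 1 the state is |-x⟩; P(|-y⟩) = |⟨-y|-x⟩|² = 1/2.
Joint probability = 4/40 × 1/2 = 0.050.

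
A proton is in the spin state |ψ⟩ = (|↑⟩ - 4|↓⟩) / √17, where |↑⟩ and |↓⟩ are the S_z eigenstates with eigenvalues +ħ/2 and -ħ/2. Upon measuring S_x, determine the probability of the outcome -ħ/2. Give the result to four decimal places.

|-x⟩ = (|↑⟩ - |↓⟩)/√2, so ⟨-x|ψ⟩ = (5) / (√2·√17).
P = |5|² / 34 = 25/34.

0.7353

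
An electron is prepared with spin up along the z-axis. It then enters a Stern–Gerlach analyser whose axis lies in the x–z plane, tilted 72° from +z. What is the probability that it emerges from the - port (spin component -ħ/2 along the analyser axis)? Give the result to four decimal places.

For spin-½, the probability of finding spin-up along an axis at angle θ to the initial spin direction is cos²(θ/2); spin-down is sin²(θ/2).
θ = 72°, so P = sin²(36°) ≈ 0.3455.

0.3455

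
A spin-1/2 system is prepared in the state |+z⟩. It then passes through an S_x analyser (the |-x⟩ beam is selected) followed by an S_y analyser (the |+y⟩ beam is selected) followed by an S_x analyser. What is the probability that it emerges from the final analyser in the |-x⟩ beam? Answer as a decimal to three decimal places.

First analyser (S_x): from |+z⟩, P(|-x⟩) = 1/2.
After stage 1 the state is |-x⟩; P(|+y⟩) = |⟨+y|-x⟩|² = 1/2.
After stage 2 the state is |+y⟩; P(|-x⟩) = |⟨-x|+y⟩|² = 1/2.
Joint probability = 1/2 × 1/2 × 1/2 = 0.125.

0.125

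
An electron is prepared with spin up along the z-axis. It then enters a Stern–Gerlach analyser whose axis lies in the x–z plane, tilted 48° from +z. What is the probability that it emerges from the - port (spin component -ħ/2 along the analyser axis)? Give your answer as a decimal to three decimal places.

For spin-½, the probability of finding spin-up along an axis at angle θ to the initial spin direction is cos²(θ/2); spin-down is sin²(θ/2).
θ = 48°, so P = sin²(24°) ≈ 0.165.

0.165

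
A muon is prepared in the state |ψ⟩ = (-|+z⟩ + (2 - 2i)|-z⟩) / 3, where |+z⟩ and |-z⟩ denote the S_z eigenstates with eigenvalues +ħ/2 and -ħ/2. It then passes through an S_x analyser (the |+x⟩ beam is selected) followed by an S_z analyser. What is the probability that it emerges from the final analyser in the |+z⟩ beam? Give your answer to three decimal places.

0.139

First analyser (S_x): P(|+x⟩) = |⟨+x|ψ⟩|² = 5/18.
After stage 1 the state is |+x⟩; P(|+z⟩) = |⟨+z|+x⟩|² = 1/2.
Joint probability = 5/18 × 1/2 = 0.139.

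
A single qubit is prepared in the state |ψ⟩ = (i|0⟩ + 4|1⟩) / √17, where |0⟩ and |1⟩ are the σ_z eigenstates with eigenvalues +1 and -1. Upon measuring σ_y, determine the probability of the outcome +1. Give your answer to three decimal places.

0.265

|+y⟩ = (|0⟩ + i|1⟩)/√2, so ⟨+y|ψ⟩ = (-3i) / (√2·√17).
P = |-3i|² / 34 = 9/34.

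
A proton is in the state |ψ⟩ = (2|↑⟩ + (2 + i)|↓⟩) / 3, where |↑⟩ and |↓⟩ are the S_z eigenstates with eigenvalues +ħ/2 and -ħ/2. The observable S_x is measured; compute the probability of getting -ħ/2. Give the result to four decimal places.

|-x⟩ = (|↑⟩ - |↓⟩)/√2, so ⟨-x|ψ⟩ = (-i) / (√2·3).
P = |-i|² / 18 = 1/18.

0.0556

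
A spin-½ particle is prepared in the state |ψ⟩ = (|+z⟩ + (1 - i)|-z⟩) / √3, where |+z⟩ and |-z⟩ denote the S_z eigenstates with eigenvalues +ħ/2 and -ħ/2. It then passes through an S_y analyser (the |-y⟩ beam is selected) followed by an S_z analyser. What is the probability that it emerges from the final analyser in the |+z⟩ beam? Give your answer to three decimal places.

0.417

First analyser (S_y): P(|-y⟩) = |⟨-y|ψ⟩|² = 5/6.
After stage 1 the state is |-y⟩; P(|+z⟩) = |⟨+z|-y⟩|² = 1/2.
Joint probability = 5/6 × 1/2 = 0.417.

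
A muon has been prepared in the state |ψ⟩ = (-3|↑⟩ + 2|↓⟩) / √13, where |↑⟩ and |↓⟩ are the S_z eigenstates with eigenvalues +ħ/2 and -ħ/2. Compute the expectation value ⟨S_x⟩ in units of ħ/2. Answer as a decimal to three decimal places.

-0.923

⟨σ_x⟩ = 2 Re(a* b)/(|a|²+|b|²) with a = -3, b = 2.
a* b = -6, so ⟨σ_x⟩ = -12/13.
⟨S_x⟩ = (ħ/2)·⟨σ_x⟩.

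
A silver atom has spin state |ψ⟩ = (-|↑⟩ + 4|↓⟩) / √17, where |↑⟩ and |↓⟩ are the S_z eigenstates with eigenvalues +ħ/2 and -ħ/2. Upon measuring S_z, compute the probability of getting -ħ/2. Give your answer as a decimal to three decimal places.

0.941

The -ħ/2 outcome corresponds to |↓⟩. Its amplitude in |ψ⟩ is 4/√17.
P = |4|² / 17 = 16/17.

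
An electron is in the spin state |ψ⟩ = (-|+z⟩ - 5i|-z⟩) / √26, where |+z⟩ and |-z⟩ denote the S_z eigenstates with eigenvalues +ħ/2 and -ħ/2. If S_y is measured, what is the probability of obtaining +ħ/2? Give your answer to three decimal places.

0.692

|+y⟩ = (|+z⟩ + i|-z⟩)/√2, so ⟨+y|ψ⟩ = (-6) / (√2·√26).
P = |-6|² / 52 = 36/52.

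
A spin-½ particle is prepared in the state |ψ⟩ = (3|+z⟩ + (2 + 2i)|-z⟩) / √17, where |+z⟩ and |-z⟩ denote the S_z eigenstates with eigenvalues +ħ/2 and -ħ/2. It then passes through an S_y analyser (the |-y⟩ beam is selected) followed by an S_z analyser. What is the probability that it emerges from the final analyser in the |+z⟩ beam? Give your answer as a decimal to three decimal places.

First analyser (S_y): P(|-y⟩) = |⟨-y|ψ⟩|² = 5/34.
After stage 1 the state is |-y⟩; P(|+z⟩) = |⟨+z|-y⟩|² = 1/2.
Joint probability = 5/34 × 1/2 = 0.074.

0.074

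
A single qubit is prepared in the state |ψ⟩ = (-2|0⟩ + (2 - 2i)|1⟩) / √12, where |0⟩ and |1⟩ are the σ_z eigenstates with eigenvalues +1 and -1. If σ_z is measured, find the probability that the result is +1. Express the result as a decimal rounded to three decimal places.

0.333

The +1 outcome corresponds to |0⟩. Its amplitude in |ψ⟩ is -2/√12.
P = |-2|² / 12 = 4/12.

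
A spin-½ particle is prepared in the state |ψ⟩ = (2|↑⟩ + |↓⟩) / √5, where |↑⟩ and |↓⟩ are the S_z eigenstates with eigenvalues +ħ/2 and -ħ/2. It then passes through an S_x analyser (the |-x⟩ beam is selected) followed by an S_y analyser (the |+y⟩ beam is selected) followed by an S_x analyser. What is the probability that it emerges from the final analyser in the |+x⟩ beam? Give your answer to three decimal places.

First analyser (S_x): P(|-x⟩) = |⟨-x|ψ⟩|² = 1/10.
After stage 1 the state is |-x⟩; P(|+y⟩) = |⟨+y|-x⟩|² = 1/2.
After stage 2 the state is |+y⟩; P(|+x⟩) = |⟨+x|+y⟩|² = 1/2.
Joint probability = 1/10 × 1/2 × 1/2 = 0.025.

0.025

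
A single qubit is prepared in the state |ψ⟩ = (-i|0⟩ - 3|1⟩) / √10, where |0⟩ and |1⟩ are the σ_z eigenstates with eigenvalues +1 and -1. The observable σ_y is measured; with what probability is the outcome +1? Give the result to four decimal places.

|+y⟩ = (|0⟩ + i|1⟩)/√2, so ⟨+y|ψ⟩ = (2i) / (√2·√10).
P = |2i|² / 20 = 4/20.

0.2000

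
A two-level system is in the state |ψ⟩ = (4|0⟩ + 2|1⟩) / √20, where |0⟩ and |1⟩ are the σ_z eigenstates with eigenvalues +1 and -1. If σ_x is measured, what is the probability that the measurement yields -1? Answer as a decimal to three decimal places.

0.100

|-x⟩ = (|0⟩ - |1⟩)/√2, so ⟨-x|ψ⟩ = (2) / (√2·√20).
P = |2|² / 40 = 4/40.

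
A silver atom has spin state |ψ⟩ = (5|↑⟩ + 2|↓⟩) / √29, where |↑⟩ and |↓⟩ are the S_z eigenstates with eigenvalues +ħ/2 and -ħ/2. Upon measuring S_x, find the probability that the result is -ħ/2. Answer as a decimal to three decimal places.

|-x⟩ = (|↑⟩ - |↓⟩)/√2, so ⟨-x|ψ⟩ = (3) / (√2·√29).
P = |3|² / 58 = 9/58.

0.155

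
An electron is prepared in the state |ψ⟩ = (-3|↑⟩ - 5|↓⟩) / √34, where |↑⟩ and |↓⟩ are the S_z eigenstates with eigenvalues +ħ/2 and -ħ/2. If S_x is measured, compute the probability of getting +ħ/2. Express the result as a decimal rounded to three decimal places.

0.941

|+x⟩ = (|↑⟩ + |↓⟩)/√2, so ⟨+x|ψ⟩ = (-8) / (√2·√34).
P = |-8|² / 68 = 64/68.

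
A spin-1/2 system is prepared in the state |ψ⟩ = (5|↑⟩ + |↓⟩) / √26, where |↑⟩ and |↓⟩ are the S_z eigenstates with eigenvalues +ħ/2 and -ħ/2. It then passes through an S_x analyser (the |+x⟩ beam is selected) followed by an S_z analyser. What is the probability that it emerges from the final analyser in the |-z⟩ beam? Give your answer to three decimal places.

0.346

First analyser (S_x): P(|+x⟩) = |⟨+x|ψ⟩|² = 36/52.
After stage 1 the state is |+x⟩; P(|-z⟩) = |⟨-z|+x⟩|² = 1/2.
Joint probability = 36/52 × 1/2 = 0.346.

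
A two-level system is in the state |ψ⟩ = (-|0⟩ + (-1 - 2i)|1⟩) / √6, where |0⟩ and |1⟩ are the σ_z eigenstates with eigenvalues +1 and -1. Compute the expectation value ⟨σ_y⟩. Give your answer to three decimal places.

0.667

⟨σ_y⟩ = 2 Im(a* b)/(|a|²+|b|²) with a = -1, b = (-1 - 2i).
a* b = (1 + 2i), so ⟨σ_y⟩ = 4/6.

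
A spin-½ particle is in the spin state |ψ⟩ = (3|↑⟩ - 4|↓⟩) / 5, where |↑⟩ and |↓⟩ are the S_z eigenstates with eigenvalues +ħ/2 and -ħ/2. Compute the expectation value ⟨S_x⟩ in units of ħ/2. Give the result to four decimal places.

⟨σ_x⟩ = 2 Re(a* b)/(|a|²+|b|²) with a = 3, b = -4.
a* b = -12, so ⟨σ_x⟩ = -24/25.
⟨S_x⟩ = (ħ/2)·⟨σ_x⟩.

-0.9600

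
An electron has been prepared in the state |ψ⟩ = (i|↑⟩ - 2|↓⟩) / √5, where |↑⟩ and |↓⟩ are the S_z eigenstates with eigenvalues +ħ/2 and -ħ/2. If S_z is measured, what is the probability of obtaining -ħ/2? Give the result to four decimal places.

0.8000

The -ħ/2 outcome corresponds to |↓⟩. Its amplitude in |ψ⟩ is -2/√5.
P = |-2|² / 5 = 4/5.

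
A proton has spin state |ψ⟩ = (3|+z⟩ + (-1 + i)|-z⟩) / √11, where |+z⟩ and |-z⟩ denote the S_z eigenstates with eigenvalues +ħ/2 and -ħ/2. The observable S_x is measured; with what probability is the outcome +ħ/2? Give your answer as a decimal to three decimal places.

0.227

|+x⟩ = (|+z⟩ + |-z⟩)/√2, so ⟨+x|ψ⟩ = (2 + i) / (√2·√11).
P = |2 + i|² / 22 = 5/22.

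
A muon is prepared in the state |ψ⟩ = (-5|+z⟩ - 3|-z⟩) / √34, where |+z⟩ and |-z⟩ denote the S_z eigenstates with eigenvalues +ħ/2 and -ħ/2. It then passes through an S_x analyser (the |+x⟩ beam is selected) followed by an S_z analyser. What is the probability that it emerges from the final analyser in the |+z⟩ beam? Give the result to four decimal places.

First analyser (S_x): P(|+x⟩) = |⟨+x|ψ⟩|² = 64/68.
After stage 1 the state is |+x⟩; P(|+z⟩) = |⟨+z|+x⟩|² = 1/2.
Joint probability = 64/68 × 1/2 = 0.4706.

0.4706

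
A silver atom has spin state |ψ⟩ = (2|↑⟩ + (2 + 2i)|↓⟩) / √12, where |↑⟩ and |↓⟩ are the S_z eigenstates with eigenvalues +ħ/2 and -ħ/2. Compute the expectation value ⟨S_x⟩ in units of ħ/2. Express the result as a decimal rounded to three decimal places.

⟨σ_x⟩ = 2 Re(a* b)/(|a|²+|b|²) with a = 2, b = (2 + 2i).
a* b = (4 + 4i), so ⟨σ_x⟩ = 8/12.
⟨S_x⟩ = (ħ/2)·⟨σ_x⟩.

0.667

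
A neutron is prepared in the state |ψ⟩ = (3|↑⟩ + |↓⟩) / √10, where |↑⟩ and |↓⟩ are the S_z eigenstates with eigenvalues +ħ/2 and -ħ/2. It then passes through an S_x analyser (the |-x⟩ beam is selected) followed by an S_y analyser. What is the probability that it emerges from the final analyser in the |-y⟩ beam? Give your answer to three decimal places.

0.100

First analyser (S_x): P(|-x⟩) = |⟨-x|ψ⟩|² = 4/20.
After stage 1 the state is |-x⟩; P(|-y⟩) = |⟨-y|-x⟩|² = 1/2.
Joint probability = 4/20 × 1/2 = 0.100.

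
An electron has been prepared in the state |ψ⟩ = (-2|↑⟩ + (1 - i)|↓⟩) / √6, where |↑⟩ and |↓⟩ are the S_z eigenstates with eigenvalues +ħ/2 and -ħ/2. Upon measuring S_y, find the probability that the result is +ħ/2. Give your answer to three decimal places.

|+y⟩ = (|↑⟩ + i|↓⟩)/√2, so ⟨+y|ψ⟩ = (-3 - i) / (√2·√6).
P = |-3 - i|² / 12 = 10/12.

0.833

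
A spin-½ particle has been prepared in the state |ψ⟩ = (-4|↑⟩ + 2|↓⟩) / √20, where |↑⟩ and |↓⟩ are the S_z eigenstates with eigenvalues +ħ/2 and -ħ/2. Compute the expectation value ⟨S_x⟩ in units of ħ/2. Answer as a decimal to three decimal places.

-0.800

⟨σ_x⟩ = 2 Re(a* b)/(|a|²+|b|²) with a = -4, b = 2.
a* b = -8, so ⟨σ_x⟩ = -16/20.
⟨S_x⟩ = (ħ/2)·⟨σ_x⟩.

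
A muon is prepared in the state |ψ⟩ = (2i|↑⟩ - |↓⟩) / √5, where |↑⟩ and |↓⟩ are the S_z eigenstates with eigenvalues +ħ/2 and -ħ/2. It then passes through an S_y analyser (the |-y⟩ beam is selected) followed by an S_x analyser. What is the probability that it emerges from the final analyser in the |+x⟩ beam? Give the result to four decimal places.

0.0500

First analyser (S_y): P(|-y⟩) = |⟨-y|ψ⟩|² = 1/10.
After stage 1 the state is |-y⟩; P(|+x⟩) = |⟨+x|-y⟩|² = 1/2.
Joint probability = 1/10 × 1/2 = 0.0500.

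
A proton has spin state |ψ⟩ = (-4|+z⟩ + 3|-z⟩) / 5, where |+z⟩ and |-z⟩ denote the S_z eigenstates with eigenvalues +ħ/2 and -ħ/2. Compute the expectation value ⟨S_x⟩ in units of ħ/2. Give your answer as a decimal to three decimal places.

⟨σ_x⟩ = 2 Re(a* b)/(|a|²+|b|²) with a = -4, b = 3.
a* b = -12, so ⟨σ_x⟩ = -24/25.
⟨S_x⟩ = (ħ/2)·⟨σ_x⟩.

-0.960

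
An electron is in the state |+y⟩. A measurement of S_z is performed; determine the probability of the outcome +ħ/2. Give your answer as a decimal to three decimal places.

0.500

In the S_z basis, |+y⟩ = (|+z⟩ + i|-z⟩)/√2 and |+z⟩ = |+z⟩.
|⟨+z|+y⟩|² = 1/2.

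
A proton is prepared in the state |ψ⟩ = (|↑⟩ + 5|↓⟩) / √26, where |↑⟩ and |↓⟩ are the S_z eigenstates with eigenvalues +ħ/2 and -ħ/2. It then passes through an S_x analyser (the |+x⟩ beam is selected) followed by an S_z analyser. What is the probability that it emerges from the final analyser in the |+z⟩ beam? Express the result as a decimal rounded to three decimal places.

First analyser (S_x): P(|+x⟩) = |⟨+x|ψ⟩|² = 36/52.
After stage 1 the state is |+x⟩; P(|+z⟩) = |⟨+z|+x⟩|² = 1/2.
Joint probability = 36/52 × 1/2 = 0.346.

0.346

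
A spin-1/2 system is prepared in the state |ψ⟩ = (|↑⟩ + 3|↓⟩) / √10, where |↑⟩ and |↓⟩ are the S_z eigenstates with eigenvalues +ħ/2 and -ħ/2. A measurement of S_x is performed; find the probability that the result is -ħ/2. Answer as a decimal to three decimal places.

0.200

|-x⟩ = (|↑⟩ - |↓⟩)/√2, so ⟨-x|ψ⟩ = (-2) / (√2·√10).
P = |-2|² / 20 = 4/20.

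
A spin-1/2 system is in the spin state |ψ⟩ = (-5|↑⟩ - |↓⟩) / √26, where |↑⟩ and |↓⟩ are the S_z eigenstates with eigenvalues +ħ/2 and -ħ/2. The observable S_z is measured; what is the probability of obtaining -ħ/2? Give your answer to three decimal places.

0.038

The -ħ/2 outcome corresponds to |↓⟩. Its amplitude in |ψ⟩ is -1/√26.
P = |-1|² / 26 = 1/26.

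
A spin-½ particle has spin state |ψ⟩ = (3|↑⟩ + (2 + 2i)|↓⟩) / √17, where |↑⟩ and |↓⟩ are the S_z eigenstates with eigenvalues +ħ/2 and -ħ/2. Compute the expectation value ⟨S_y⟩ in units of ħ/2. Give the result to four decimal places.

0.7059

⟨σ_y⟩ = 2 Im(a* b)/(|a|²+|b|²) with a = 3, b = (2 + 2i).
a* b = (6 + 6i), so ⟨σ_y⟩ = 12/17.
⟨S_y⟩ = (ħ/2)·⟨σ_y⟩.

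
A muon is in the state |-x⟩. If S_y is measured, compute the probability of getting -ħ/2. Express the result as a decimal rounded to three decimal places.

In the S_z basis, |-x⟩ = (|+z⟩ - |-z⟩)/√2 and |-y⟩ = (|+z⟩ - i|-z⟩)/√2.
|⟨-y|-x⟩|² = 1/2.

0.500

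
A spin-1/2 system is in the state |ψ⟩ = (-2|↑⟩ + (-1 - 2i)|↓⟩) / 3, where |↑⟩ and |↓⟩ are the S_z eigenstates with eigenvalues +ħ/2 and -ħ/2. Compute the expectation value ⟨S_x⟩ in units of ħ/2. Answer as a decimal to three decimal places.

0.444

⟨σ_x⟩ = 2 Re(a* b)/(|a|²+|b|²) with a = -2, b = (-1 - 2i).
a* b = (2 + 4i), so ⟨σ_x⟩ = 4/9.
⟨S_x⟩ = (ħ/2)·⟨σ_x⟩.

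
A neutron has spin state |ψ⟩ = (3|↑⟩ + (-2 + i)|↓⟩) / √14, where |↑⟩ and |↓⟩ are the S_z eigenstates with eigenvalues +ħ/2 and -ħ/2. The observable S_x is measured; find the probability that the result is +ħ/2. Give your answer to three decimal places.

|+x⟩ = (|↑⟩ + |↓⟩)/√2, so ⟨+x|ψ⟩ = (1 + i) / (√2·√14).
P = |1 + i|² / 28 = 2/28.

0.071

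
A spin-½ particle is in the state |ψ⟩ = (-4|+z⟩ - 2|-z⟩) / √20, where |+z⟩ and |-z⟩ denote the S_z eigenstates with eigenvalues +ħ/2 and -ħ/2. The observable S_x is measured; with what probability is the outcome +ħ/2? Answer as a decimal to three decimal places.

|+x⟩ = (|+z⟩ + |-z⟩)/√2, so ⟨+x|ψ⟩ = (-6) / (√2·√20).
P = |-6|² / 40 = 36/40.

0.900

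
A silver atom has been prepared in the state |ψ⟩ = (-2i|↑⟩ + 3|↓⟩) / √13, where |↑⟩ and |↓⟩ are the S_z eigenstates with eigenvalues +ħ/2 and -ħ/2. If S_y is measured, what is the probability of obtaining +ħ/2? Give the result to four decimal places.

0.9615

|+y⟩ = (|↑⟩ + i|↓⟩)/√2, so ⟨+y|ψ⟩ = (-5i) / (√2·√13).
P = |-5i|² / 26 = 25/26.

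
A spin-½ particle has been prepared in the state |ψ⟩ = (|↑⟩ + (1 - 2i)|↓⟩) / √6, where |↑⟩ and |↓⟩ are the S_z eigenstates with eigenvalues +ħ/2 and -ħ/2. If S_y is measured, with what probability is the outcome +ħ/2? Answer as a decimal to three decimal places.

0.167

|+y⟩ = (|↑⟩ + i|↓⟩)/√2, so ⟨+y|ψ⟩ = (-1 - i) / (√2·√6).
P = |-1 - i|² / 12 = 2/12.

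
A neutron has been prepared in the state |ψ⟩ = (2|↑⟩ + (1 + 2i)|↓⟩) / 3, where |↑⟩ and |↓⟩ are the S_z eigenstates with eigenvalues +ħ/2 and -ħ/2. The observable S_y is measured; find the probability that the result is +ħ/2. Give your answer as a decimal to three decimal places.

|+y⟩ = (|↑⟩ + i|↓⟩)/√2, so ⟨+y|ψ⟩ = (4 - i) / (√2·3).
P = |4 - i|² / 18 = 17/18.

0.944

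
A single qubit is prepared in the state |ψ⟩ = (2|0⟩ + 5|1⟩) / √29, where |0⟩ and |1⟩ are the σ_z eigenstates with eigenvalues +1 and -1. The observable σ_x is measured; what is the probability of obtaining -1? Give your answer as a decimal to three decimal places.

|-x⟩ = (|0⟩ - |1⟩)/√2, so ⟨-x|ψ⟩ = (-3) / (√2·√29).
P = |-3|² / 58 = 9/58.

0.155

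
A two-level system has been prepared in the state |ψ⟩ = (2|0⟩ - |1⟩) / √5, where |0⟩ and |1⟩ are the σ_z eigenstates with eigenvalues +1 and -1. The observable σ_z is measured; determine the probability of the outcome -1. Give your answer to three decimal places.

0.200

The -1 outcome corresponds to |1⟩. Its amplitude in |ψ⟩ is -1/√5.
P = |-1|² / 5 = 1/5.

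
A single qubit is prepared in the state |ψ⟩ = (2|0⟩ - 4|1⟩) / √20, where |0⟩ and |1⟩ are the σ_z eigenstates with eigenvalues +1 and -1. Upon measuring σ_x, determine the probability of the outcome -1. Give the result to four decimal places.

0.9000

|-x⟩ = (|0⟩ - |1⟩)/√2, so ⟨-x|ψ⟩ = (6) / (√2·√20).
P = |6|² / 40 = 36/40.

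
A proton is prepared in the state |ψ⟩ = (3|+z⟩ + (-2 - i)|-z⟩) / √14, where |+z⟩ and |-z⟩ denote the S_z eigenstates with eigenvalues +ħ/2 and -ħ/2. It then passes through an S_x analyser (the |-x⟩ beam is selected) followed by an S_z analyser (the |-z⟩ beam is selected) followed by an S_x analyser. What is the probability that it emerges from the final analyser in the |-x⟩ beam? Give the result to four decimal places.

First analyser (S_x): P(|-x⟩) = |⟨-x|ψ⟩|² = 26/28.
After stage 1 the state is |-x⟩; P(|-z⟩) = |⟨-z|-x⟩|² = 1/2.
After stage 2 the state is |-z⟩; P(|-x⟩) = |⟨-x|-z⟩|² = 1/2.
Joint probability = 26/28 × 1/2 × 1/2 = 0.2321.

0.2321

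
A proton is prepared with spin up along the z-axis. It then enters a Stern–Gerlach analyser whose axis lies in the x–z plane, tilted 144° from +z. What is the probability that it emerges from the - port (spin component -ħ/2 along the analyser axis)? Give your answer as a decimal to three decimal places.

For spin-½, the probability of finding spin-up along an axis at angle θ to the initial spin direction is cos²(θ/2); spin-down is sin²(θ/2).
θ = 144°, so P = sin²(72°) ≈ 0.905.

0.905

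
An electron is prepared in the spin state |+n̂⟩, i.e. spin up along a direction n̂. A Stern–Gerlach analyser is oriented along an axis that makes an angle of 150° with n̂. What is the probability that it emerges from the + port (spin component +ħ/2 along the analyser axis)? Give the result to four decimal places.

For spin-½, the probability of finding spin-up along an axis at angle θ to the initial spin direction is cos²(θ/2); spin-down is sin²(θ/2).
θ = 150°, so P = cos²(75°) ≈ 0.0670.

0.0670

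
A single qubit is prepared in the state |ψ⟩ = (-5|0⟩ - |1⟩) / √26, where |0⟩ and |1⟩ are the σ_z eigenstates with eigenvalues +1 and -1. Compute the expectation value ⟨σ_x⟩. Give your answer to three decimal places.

⟨σ_x⟩ = 2 Re(a* b)/(|a|²+|b|²) with a = -5, b = -1.
a* b = 5, so ⟨σ_x⟩ = 10/26.

0.385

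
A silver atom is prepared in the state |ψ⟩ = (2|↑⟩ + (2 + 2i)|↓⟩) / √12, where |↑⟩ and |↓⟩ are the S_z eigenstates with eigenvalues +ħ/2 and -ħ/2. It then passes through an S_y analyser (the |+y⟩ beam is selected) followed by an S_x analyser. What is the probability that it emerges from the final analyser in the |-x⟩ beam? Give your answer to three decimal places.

0.417

First analyser (S_y): P(|+y⟩) = |⟨+y|ψ⟩|² = 20/24.
After stage 1 the state is |+y⟩; P(|-x⟩) = |⟨-x|+y⟩|² = 1/2.
Joint probability = 20/24 × 1/2 = 0.417.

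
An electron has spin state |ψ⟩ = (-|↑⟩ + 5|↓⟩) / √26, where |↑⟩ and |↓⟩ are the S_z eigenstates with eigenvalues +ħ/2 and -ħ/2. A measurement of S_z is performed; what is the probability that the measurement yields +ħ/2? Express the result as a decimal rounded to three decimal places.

The +ħ/2 outcome corresponds to |↑⟩. Its amplitude in |ψ⟩ is -1/√26.
P = |-1|² / 26 = 1/26.

0.038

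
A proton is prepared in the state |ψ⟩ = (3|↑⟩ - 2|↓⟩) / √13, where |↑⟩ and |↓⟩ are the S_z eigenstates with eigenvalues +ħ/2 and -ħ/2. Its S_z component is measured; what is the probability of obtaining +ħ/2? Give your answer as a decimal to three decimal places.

The +ħ/2 outcome corresponds to |↑⟩. Its amplitude in |ψ⟩ is 3/√13.
P = |3|² / 13 = 9/13.

0.692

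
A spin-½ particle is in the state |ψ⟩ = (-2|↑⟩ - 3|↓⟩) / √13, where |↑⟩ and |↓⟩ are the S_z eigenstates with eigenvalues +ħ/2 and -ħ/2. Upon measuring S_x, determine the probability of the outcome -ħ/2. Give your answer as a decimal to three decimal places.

|-x⟩ = (|↑⟩ - |↓⟩)/√2, so ⟨-x|ψ⟩ = (1) / (√2·√13).
P = |1|² / 26 = 1/26.

0.038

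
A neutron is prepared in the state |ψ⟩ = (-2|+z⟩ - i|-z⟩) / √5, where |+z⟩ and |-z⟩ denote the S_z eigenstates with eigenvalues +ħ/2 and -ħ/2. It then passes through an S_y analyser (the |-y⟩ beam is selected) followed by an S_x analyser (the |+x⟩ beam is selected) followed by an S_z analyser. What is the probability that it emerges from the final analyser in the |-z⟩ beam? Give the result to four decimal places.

0.0250

First analyser (S_y): P(|-y⟩) = |⟨-y|ψ⟩|² = 1/10.
After stage 1 the state is |-y⟩; P(|+x⟩) = |⟨+x|-y⟩|² = 1/2.
After stage 2 the state is |+x⟩; P(|-z⟩) = |⟨-z|+x⟩|² = 1/2.
Joint probability = 1/10 × 1/2 × 1/2 = 0.0250.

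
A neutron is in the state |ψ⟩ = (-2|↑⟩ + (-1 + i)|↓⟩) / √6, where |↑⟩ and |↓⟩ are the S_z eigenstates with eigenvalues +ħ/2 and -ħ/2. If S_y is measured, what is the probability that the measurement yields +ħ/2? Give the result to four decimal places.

|+y⟩ = (|↑⟩ + i|↓⟩)/√2, so ⟨+y|ψ⟩ = (-1 + i) / (√2·√6).
P = |-1 + i|² / 12 = 2/12.

0.1667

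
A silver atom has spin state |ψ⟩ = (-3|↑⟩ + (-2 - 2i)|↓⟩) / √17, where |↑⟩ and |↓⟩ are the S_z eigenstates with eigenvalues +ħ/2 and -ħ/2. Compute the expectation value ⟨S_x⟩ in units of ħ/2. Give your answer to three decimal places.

0.706

⟨σ_x⟩ = 2 Re(a* b)/(|a|²+|b|²) with a = -3, b = (-2 - 2i).
a* b = (6 + 6i), so ⟨σ_x⟩ = 12/17.
⟨S_x⟩ = (ħ/2)·⟨σ_x⟩.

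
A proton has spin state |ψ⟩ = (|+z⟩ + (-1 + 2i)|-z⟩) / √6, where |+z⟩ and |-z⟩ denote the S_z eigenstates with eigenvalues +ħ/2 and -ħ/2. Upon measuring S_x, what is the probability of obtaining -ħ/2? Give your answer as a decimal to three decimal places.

|-x⟩ = (|+z⟩ - |-z⟩)/√2, so ⟨-x|ψ⟩ = (2 - 2i) / (√2·√6).
P = |2 - 2i|² / 12 = 8/12.

0.667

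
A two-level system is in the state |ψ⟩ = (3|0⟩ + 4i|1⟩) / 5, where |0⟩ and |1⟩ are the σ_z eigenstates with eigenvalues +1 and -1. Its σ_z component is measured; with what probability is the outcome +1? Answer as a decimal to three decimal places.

The +1 outcome corresponds to |0⟩. Its amplitude in |ψ⟩ is 3/5.
P = |3|² / 25 = 9/25.

0.360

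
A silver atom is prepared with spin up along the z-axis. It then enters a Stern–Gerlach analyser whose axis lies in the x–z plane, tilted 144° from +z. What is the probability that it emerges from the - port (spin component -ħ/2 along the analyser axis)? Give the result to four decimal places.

0.9045

For spin-½, the probability of finding spin-up along an axis at angle θ to the initial spin direction is cos²(θ/2); spin-down is sin²(θ/2).
θ = 144°, so P = sin²(72°) ≈ 0.9045.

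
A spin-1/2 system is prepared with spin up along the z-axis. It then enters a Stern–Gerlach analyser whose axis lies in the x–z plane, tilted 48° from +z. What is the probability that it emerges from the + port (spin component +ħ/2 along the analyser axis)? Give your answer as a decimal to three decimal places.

For spin-½, the probability of finding spin-up along an axis at angle θ to the initial spin direction is cos²(θ/2); spin-down is sin²(θ/2).
θ = 48°, so P = cos²(24°) ≈ 0.835.

0.835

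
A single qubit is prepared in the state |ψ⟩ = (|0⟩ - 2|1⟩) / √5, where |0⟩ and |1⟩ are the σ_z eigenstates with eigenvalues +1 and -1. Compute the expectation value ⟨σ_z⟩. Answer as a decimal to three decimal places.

-0.600

⟨σ_z⟩ = |a|² - |b|² divided by |a|²+|b|², with a, b the |0⟩, |1⟩ amplitudes.
= (1 - 4)/5 = -3/5.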